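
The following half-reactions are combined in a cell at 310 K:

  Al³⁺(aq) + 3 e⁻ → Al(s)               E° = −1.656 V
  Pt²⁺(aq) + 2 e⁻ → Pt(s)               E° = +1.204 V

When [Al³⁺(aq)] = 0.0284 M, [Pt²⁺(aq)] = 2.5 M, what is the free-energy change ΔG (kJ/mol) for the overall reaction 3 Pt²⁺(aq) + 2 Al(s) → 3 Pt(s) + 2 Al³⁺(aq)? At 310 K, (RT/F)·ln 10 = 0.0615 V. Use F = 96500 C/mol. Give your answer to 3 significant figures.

E°cell = +1.204 − (−1.656) = +2.860 V; the balanced reaction transfers n = 6 electrons.
Q = [Al³⁺(aq)]^2 / [Pt²⁺(aq)]^3 = 5.16×10^−5, so log Q = −4.287 and E = +2.860 − (0.0615/6)(−4.287) = +2.9039 V.
Then ΔG = −nFE = −6 × 96500 × +2.9039 J/mol = −1680 kJ/mol.

−1680 kJ/mol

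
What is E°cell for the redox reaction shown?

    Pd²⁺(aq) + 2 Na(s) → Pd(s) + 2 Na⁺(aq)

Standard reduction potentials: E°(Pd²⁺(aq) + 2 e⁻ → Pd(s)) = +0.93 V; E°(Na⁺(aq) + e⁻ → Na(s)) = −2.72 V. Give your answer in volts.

In the reaction as written, Pd²⁺(aq) is reduced (cathode) and Na⁺(aq) is produced by oxidation at the anode.
E°cell = E°(cathode) − E°(anode) = +0.93 − (−2.72) = +3.65 V.
The positive value indicates the reaction is spontaneous as written.

+3.65 V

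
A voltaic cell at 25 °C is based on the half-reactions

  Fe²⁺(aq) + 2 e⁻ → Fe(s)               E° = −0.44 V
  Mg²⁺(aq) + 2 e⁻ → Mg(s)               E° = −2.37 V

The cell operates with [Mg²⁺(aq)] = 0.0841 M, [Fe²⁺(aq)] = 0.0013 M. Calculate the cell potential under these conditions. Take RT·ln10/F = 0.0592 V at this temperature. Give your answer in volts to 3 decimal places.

The Fe²⁺/Fe couple has the more positive E°, so it is the cathode; Mg²⁺/Mg is the anode.
E°cell = −0.44 − (−2.37) = +1.93 V, with n = 2 electrons transferred.
For the overall reaction Fe²⁺(aq) + Mg(s) → Fe(s) + Mg²⁺(aq), Q = [Mg²⁺(aq)] / [Fe²⁺(aq)] = 64.7, giving log Q = 1.811.
E = E° − (0.0592/n)·log Q = +1.93 − (0.0592/2)(1.811) = +1.876 V.

+1.876 V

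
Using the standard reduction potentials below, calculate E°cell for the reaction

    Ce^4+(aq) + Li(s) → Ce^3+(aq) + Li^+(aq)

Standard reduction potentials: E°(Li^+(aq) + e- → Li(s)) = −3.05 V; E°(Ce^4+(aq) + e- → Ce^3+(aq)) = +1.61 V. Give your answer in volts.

In the reaction as written, Ce^4+(aq) is reduced (cathode) and Li^+(aq) is produced by oxidation at the anode.
E°cell = E°(cathode) − E°(anode) = +1.61 − (−3.05) = +4.66 V.

+4.66 V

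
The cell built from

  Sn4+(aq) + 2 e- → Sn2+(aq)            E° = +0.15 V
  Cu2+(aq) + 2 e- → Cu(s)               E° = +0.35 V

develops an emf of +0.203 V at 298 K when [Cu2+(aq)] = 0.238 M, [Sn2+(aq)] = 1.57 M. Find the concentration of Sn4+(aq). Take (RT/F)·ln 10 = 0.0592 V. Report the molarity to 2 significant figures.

0.30 M

The Cu²⁺/Cu couple has the larger reduction potential, so it is the cathode: E°cell = +0.35 − (+0.15) = +0.20 V and n = 2.
From the Nernst equation, log Q = n(E° − E)/0.0592 = 2·(+0.20 − (+0.203))/0.0592 = −0.101.
The balanced reaction is Cu2+(aq) + Sn2+(aq) → Cu(s) + Sn4+(aq), so Q = [Sn4+(aq)] / ([Cu2+(aq)]·[Sn2+(aq)]).
Isolating [Sn4+(aq)] in Q = 10^{−0.101} yields log [Sn4+(aq)] = −0.529, i.e. 0.30 M.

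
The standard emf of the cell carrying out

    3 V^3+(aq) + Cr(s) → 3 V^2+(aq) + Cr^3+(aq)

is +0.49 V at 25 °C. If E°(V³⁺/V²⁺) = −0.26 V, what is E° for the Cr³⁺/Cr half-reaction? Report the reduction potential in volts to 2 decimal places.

−0.75 V

In the reaction as written the V³⁺/V²⁺ couple is reduced (cathode) and Cr³⁺/Cr is oxidized (anode), so E°cell = E°(V³⁺/V²⁺) − E°(Cr³⁺/Cr).
E°(Cr³⁺/Cr) = E°(cathode) − E°cell = −0.26 − (+0.49) = −0.75 V.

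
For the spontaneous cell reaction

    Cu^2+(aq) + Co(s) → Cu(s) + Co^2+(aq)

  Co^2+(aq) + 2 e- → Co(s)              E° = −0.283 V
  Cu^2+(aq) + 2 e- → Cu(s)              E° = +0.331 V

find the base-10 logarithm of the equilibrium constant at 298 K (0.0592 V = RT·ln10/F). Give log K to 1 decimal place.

log K = 20.7

The Cu²⁺/Cu couple is reduced (cathode); E°cell = +0.331 − (−0.283) = +0.614 V with n = 2.
At equilibrium E = 0, so log K = nE°cell / 0.0592 = (2)(+0.614) / 0.0592 = 20.7.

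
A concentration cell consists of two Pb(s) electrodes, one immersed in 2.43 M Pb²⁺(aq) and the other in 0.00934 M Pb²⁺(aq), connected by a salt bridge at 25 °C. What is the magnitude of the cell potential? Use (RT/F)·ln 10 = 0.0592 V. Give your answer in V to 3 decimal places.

0.071 V

For a concentration cell E°cell = 0, since both electrodes use the same couple.
The compartment with the higher Pb²⁺(aq) concentration (2.43 M) acts as the cathode; ions are reduced there and produced at the dilute (0.00934 M) anode.
With n = 2, Ecell = −(0.0592/2)·log([dilute]/[conc]) = −(0.0592/2)·log(0.00934/2.43) = +0.071 V.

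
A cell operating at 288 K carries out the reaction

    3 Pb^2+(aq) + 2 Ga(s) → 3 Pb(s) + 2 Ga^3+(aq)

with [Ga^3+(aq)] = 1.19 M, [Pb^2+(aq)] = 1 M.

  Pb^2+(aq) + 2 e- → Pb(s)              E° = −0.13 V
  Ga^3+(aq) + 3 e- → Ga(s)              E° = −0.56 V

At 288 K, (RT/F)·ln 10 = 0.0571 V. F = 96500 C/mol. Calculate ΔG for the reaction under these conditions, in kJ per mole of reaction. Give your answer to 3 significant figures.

The standard cell potential is −0.13 − (−0.56) = +0.43 V, with n = 6 electrons in the balanced equation.
Q = [Ga^3+(aq)]^2 / [Pb^2+(aq)]^3 = 1.42, so log Q = 0.151 and E = +0.43 − (0.0571/6)(0.151) = +0.4286 V.
ΔG = −nFE = −(6)(96500)(+0.4286) J/mol = −248 kJ/mol.

−248 kJ/mol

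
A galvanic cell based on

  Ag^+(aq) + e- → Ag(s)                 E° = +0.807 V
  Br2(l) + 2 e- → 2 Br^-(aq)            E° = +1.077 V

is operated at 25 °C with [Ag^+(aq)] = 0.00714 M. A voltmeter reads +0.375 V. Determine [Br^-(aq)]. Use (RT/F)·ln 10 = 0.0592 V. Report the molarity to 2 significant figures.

With Br₂/Br⁻ at the cathode and Ag⁺/Ag at the anode, E°cell = +1.077 − (+0.807) = +0.270 V (n = 2).
Rearranging E = E° − (0.0592/n)·log Q gives log Q = 2(+0.270 − (+0.375))/0.0592 = −3.547.
The balanced reaction is Br2(l) + 2 Ag(s) → 2 Br^-(aq) + 2 Ag^+(aq), so Q = [Br^-(aq)]^2·[Ag^+(aq)]^2.
Substituting the known concentrations and solving, log [Br^-(aq)] = 0.373 and [Br^-(aq)] = 2.4 M.

2.4 M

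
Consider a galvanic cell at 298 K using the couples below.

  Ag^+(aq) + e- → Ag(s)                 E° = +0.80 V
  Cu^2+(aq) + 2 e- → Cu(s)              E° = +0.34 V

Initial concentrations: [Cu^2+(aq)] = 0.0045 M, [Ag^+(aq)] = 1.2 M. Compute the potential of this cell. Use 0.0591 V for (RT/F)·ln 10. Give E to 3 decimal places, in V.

Ag⁺/Ag is reduced (cathode, E° = +0.80 V) and Cu²⁺/Cu is oxidized (anode).
E°cell = +0.80 − (+0.34) = +0.46 V, with n = 2 electrons transferred.
Balancing gives 2 Ag^+(aq) + Cu(s) → 2 Ag(s) + Cu^2+(aq); hence Q = [Cu^2+(aq)] / [Ag^+(aq)]^2 = 0.00312 (log Q = −2.505).
Applying E = E° − (RT ln10/nF)·log Q gives +0.46 − (0.0591/2)(−2.505) = +0.534 V.

+0.534 V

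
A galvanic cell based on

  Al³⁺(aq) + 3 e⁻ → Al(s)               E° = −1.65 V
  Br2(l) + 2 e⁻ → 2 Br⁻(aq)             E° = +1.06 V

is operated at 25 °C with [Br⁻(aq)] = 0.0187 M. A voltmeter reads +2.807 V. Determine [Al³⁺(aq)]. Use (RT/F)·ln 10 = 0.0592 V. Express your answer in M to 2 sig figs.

1.9 M

Br₂/Br⁻ is the cathode (higher E°); E°cell = +1.06 − (−1.65) = +2.71 V with n = 6.
Rearranging E = E° − (0.0592/n)·log Q gives log Q = 6(+2.71 − (+2.807))/0.0592 = −9.831.
The balanced reaction is 3 Br2(l) + 2 Al(s) → 6 Br⁻(aq) + 2 Al³⁺(aq), so Q = [Br⁻(aq)]^6·[Al³⁺(aq)]^2.
Isolating [Al³⁺(aq)] in Q = 10^{−9.831} yields log [Al³⁺(aq)] = 0.269, i.e. 1.9 M.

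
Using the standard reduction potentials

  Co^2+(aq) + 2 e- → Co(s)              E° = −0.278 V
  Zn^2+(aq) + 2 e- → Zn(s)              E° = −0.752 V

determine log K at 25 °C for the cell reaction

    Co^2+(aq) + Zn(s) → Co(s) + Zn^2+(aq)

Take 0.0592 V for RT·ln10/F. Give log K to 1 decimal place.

The Co²⁺/Co couple is reduced (cathode); E°cell = −0.278 − (−0.752) = +0.474 V with n = 2.
At equilibrium E = 0, so log K = nE°cell / 0.0592 = (2)(+0.474) / 0.0592 = 16.0.

log K = 16.0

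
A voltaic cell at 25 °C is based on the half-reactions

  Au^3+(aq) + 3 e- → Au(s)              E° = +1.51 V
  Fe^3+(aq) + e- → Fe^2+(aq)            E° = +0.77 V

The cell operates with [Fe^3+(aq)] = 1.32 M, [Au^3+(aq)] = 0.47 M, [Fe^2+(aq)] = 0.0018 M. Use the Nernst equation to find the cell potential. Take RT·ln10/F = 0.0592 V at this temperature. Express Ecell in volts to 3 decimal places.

+0.564 V

Au³⁺/Au is reduced (cathode, E° = +1.51 V) and Fe³⁺/Fe²⁺ is oxidized (anode).
The standard potential is +1.51 − (+0.77) = +0.74 V and the balanced reaction transfers n = 3 electrons.
Balancing gives Au^3+(aq) + 3 Fe^2+(aq) → Au(s) + 3 Fe^3+(aq); hence Q = [Fe^3+(aq)]^3 / ([Au^3+(aq)]·[Fe^2+(aq)]^3) = 8.39×10^8 (log Q = 8.924).
E = E° − (0.0592/n)·log Q = +0.74 − (0.0592/3)(8.924) = +0.564 V.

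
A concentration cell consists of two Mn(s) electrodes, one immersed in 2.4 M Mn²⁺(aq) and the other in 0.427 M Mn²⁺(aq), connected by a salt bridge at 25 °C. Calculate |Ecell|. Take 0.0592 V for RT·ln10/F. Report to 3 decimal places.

0.022 V

For a concentration cell E°cell = 0, since both electrodes use the same couple.
The compartment with the higher Mn²⁺(aq) concentration (2.4 M) acts as the cathode; ions are reduced there and produced at the dilute (0.427 M) anode.
With n = 2, Ecell = −(0.0592/2)·log([dilute]/[conc]) = −(0.0592/2)·log(0.427/2.4) = +0.022 V.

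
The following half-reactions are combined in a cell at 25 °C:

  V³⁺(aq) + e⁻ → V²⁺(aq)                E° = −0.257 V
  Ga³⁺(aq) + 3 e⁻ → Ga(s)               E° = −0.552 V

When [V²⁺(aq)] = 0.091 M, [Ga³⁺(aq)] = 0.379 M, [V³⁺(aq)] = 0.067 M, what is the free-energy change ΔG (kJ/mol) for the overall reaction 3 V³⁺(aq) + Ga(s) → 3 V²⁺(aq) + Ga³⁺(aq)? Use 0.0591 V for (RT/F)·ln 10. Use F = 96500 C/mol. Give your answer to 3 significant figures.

−85.5 kJ/mol

The standard cell potential is −0.257 − (−0.552) = +0.295 V, with n = 3 electrons in the balanced equation.
Here Q = ([V²⁺(aq)]^3·[Ga³⁺(aq)]) / [V³⁺(aq)]^3 = 0.95 (log Q = −0.022), giving E = +0.295 − (0.0591/3)·(−0.022) = +0.2954 V.
Then ΔG = −nFE = −3 × 96500 × +0.2954 J/mol = −85.5 kJ/mol.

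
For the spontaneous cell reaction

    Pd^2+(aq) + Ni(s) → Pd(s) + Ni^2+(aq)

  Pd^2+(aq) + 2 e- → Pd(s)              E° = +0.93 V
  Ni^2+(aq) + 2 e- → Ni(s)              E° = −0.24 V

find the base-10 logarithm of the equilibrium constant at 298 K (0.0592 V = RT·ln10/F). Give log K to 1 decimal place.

The Pd²⁺/Pd couple is reduced (cathode); E°cell = +0.93 − (−0.24) = +1.17 V with n = 2.
At equilibrium E = 0, so log K = nE°cell / 0.0592 = (2)(+1.17) / 0.0592 = 39.5.

log K = 39.5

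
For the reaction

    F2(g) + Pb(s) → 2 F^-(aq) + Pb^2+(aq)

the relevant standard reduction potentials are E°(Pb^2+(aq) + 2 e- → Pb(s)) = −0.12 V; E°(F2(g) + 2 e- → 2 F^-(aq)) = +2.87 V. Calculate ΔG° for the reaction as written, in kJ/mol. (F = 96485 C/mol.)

In the reaction as written F2(g) is reduced, so the F₂/F⁻ couple is the cathode and Pb²⁺/Pb is the anode.
E°cell = +2.87 − (−0.12) = +2.99 V; balancing electrons gives n = 2.
ΔG° = −nFE°cell = −(2)(96485)(+2.99) J/mol = −577 kJ/mol.

−577 kJ/mol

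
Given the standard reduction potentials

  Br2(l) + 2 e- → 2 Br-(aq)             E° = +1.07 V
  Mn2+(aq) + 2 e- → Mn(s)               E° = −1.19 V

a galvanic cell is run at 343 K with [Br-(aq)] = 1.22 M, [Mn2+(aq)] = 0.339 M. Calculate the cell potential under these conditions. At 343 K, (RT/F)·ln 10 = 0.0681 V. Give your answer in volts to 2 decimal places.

The Br₂/Br⁻ couple has the more positive E°, so it is the cathode; Mn²⁺/Mn is the anode.
E°cell = +1.07 − (−1.19) = +2.26 V, with n = 2 electrons transferred.
Balancing gives Br2(l) + Mn(s) → 2 Br-(aq) + Mn2+(aq); hence Q = [Br-(aq)]^2·[Mn2+(aq)] = 0.505 (log Q = −0.297).
Applying E = E° − (RT ln10/nF)·log Q gives +2.26 − (0.0681/2)(−0.297) = +2.27 V.

+2.27 V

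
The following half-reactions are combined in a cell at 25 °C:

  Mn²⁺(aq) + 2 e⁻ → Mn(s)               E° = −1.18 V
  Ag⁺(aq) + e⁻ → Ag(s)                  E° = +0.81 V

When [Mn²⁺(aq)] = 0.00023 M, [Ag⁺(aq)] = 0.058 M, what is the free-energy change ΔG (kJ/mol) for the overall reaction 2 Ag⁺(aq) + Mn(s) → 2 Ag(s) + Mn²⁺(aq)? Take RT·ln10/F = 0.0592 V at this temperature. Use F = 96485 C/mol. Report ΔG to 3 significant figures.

−391 kJ/mol

E°cell = +0.81 − (−1.18) = +1.99 V; the balanced reaction transfers n = 2 electrons.
Q = [Mn²⁺(aq)] / [Ag⁺(aq)]^2 = 0.0684, so log Q = −1.165 and E = +1.99 − (0.0592/2)(−1.165) = +2.0245 V.
Then ΔG = −nFE = −2 × 96485 × +2.0245 J/mol = −391 kJ/mol.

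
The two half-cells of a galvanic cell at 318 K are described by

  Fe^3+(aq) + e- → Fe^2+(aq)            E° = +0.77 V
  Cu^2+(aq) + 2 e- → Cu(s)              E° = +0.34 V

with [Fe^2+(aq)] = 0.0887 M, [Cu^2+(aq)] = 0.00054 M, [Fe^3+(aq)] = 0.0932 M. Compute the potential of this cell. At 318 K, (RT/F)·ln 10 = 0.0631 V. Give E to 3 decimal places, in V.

Fe³⁺/Fe²⁺ is reduced (cathode, E° = +0.77 V) and Cu²⁺/Cu is oxidized (anode).
E°cell = E°cat − E°an = +0.77 − (+0.34) = +0.43 V; n = 2.
The balanced reaction is 2 Fe^3+(aq) + Cu(s) → 2 Fe^2+(aq) + Cu^2+(aq), so Q = ([Fe^2+(aq)]^2·[Cu^2+(aq)]) / [Fe^3+(aq)]^2 = 0.000489 and log Q = −3.311.
By the Nernst equation, E = +0.43 − (0.0631/2)·(−3.311) = +0.534 V.

+0.534 V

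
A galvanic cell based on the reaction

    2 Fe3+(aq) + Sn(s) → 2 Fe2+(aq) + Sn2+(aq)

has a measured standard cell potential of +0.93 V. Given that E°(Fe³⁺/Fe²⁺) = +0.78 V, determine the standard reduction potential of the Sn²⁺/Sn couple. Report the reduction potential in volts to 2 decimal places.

−0.15 V

In the reaction as written the Fe³⁺/Fe²⁺ couple is reduced (cathode) and Sn²⁺/Sn is oxidized (anode), so E°cell = E°(Fe³⁺/Fe²⁺) − E°(Sn²⁺/Sn).
E°(Sn²⁺/Sn) = E°(cathode) − E°cell = +0.78 − (+0.93) = −0.15 V.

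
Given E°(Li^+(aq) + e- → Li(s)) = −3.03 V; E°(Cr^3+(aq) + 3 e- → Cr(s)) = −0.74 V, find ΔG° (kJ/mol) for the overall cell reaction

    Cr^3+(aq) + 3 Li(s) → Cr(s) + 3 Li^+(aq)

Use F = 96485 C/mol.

−663 kJ/mol

In the reaction as written Cr^3+(aq) is reduced, so the Cr³⁺/Cr couple is the cathode and Li⁺/Li is the anode.
E°cell = −0.74 − (−3.03) = +2.29 V; balancing electrons gives n = 3.
ΔG° = −nFE°cell = −(3)(96485)(+2.29) J/mol = −663 kJ/mol.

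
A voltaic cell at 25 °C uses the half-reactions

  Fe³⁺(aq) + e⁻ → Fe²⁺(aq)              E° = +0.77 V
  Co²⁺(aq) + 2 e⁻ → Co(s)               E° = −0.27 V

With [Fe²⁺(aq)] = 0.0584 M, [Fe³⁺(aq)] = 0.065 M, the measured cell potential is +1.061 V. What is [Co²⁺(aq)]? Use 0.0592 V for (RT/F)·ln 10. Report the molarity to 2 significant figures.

0.24 M

With Fe³⁺/Fe²⁺ at the cathode and Co²⁺/Co at the anode, E°cell = +0.77 − (−0.27) = +1.04 V (n = 2).
From the Nernst equation, log Q = n(E° − E)/0.0592 = 2·(+1.04 − (+1.061))/0.0592 = −0.709.
Balancing electrons gives 2 Fe³⁺(aq) + Co(s) → 2 Fe²⁺(aq) + Co²⁺(aq); thus Q = ([Fe²⁺(aq)]^2·[Co²⁺(aq)]) / [Fe³⁺(aq)]^2.
Substituting the known concentrations and solving, log [Co²⁺(aq)] = −0.616 and [Co²⁺(aq)] = 0.24 M.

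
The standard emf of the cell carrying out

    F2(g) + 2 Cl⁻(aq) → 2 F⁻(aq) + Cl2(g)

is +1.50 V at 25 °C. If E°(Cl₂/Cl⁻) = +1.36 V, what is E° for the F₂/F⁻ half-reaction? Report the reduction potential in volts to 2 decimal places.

In the reaction as written the F₂/F⁻ couple is reduced (cathode) and Cl₂/Cl⁻ is oxidized (anode), so E°cell = E°(F₂/F⁻) − E°(Cl₂/Cl⁻).
E°(F₂/F⁻) = E°cell + E°(anode) = +1.50 + (+1.36) = +2.86 V.

+2.86 V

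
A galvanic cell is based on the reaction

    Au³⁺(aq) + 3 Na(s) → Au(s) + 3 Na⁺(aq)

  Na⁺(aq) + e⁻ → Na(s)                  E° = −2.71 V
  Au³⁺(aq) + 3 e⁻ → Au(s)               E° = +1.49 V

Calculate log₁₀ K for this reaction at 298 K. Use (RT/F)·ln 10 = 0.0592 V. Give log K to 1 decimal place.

The Au³⁺/Au couple is reduced (cathode); E°cell = +1.49 − (−2.71) = +4.20 V with n = 3.
At equilibrium E = 0, so log K = nE°cell / 0.0592 = (3)(+4.20) / 0.0592 = 212.8.

log K = 212.8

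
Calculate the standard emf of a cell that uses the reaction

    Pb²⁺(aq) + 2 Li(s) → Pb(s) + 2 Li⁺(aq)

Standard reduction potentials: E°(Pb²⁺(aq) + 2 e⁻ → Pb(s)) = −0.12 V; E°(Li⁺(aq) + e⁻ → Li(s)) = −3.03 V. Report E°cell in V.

+2.91 V

In the reaction as written, Pb²⁺(aq) is reduced (cathode) and Li⁺(aq) is produced by oxidation at the anode.
E°cell = E°(cathode) − E°(anode) = −0.12 − (−3.03) = +2.91 V.
The positive value indicates the reaction is spontaneous as written.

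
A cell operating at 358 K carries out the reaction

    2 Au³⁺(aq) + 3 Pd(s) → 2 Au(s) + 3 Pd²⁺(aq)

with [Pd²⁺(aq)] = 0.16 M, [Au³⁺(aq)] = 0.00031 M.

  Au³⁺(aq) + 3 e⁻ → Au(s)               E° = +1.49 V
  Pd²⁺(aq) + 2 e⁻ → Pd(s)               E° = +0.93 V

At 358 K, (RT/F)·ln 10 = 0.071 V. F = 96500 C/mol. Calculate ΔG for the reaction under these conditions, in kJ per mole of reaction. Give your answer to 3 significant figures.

−293 kJ/mol

E°cell = +1.49 − (+0.93) = +0.56 V; the balanced reaction transfers n = 6 electrons.
Q = [Pd²⁺(aq)]^3 / [Au³⁺(aq)]^2 = 4.26×10^4, so log Q = 4.630 and E = +0.56 − (0.071/6)(4.630) = +0.5052 V.
ΔG = −nFE = −(6)(96500)(+0.5052) J/mol = −293 kJ/mol.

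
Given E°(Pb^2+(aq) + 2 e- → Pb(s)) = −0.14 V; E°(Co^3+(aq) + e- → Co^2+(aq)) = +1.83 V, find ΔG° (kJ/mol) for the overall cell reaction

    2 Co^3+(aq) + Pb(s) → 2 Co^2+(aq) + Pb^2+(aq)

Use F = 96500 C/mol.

−380 kJ/mol

In the reaction as written Co^3+(aq) is reduced, so the Co³⁺/Co²⁺ couple is the cathode and Pb²⁺/Pb is the anode.
E°cell = +1.83 − (−0.14) = +1.97 V; balancing electrons gives n = 2.
ΔG° = −nFE°cell = −(2)(96500)(+1.97) J/mol = −380 kJ/mol.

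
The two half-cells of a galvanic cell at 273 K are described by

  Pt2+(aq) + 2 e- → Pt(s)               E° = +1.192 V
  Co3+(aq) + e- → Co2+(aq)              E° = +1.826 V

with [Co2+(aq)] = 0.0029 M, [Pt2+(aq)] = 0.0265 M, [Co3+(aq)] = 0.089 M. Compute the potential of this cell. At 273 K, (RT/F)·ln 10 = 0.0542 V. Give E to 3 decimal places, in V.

+0.757 V

Co³⁺/Co²⁺ is reduced (cathode, E° = +1.826 V) and Pt²⁺/Pt is oxidized (anode).
E°cell = E°cat − E°an = +1.826 − (+1.192) = +0.634 V; n = 2.
Balancing gives 2 Co3+(aq) + Pt(s) → 2 Co2+(aq) + Pt2+(aq); hence Q = ([Co2+(aq)]^2·[Pt2+(aq)]) / [Co3+(aq)]^2 = 2.81×10^−5 (log Q = −4.551).
Applying E = E° − (RT ln10/nF)·log Q gives +0.634 − (0.0542/2)(−4.551) = +0.757 V.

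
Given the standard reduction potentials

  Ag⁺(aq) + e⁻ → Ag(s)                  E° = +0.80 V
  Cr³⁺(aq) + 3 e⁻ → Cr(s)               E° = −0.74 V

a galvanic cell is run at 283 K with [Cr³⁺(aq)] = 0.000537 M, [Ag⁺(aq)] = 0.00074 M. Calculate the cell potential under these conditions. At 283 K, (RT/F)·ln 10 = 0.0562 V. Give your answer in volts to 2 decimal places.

Ag⁺/Ag is reduced (cathode, E° = +0.80 V) and Cr³⁺/Cr is oxidized (anode).
E°cell = +0.80 − (−0.74) = +1.54 V, with n = 3 electrons transferred.
For the overall reaction 3 Ag⁺(aq) + Cr(s) → 3 Ag(s) + Cr³⁺(aq), Q = [Cr³⁺(aq)] / [Ag⁺(aq)]^3 = 1.33×10^6, giving log Q = 6.122.
E = E° − (0.0562/n)·log Q = +1.54 − (0.0562/3)(6.122) = +1.43 V.

+1.43 V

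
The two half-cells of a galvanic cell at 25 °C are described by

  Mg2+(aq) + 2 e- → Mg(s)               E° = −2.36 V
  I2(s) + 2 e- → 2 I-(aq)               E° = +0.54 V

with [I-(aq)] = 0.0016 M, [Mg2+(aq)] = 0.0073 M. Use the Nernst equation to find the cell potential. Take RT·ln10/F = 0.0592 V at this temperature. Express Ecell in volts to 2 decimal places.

The I₂/I⁻ couple has the more positive E°, so it is the cathode; Mg²⁺/Mg is the anode.
E°cell = E°cat − E°an = +0.54 − (−2.36) = +2.90 V; n = 2.
For the overall reaction I2(s) + Mg(s) → 2 I-(aq) + Mg2+(aq), Q = [I-(aq)]^2·[Mg2+(aq)] = 1.87×10^−8, giving log Q = −7.728.
Applying E = E° − (RT ln10/nF)·log Q gives +2.90 − (0.0592/2)(−7.728) = +3.13 V.

+3.13 V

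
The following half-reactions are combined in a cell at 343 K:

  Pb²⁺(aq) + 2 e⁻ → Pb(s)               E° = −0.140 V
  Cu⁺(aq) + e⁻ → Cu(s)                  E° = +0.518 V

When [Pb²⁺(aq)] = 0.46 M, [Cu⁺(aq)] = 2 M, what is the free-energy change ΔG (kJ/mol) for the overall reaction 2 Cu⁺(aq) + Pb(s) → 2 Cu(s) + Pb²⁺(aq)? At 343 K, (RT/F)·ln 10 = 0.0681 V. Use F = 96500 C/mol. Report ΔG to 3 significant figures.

The standard cell potential is +0.518 − (−0.140) = +0.658 V, with n = 2 electrons in the balanced equation.
Here Q = [Pb²⁺(aq)] / [Cu⁺(aq)]^2 = 0.115 (log Q = −0.939), giving E = +0.658 − (0.0681/2)·(−0.939) = +0.6900 V.
ΔG = −nFE = −(2)(96500)(+0.6900) J/mol = −133 kJ/mol.

−133 kJ/mol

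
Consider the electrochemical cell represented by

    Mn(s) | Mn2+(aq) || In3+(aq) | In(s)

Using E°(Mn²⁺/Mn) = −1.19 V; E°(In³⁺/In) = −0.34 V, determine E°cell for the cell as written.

By convention the left-hand electrode in cell notation is the anode (oxidation) and the right-hand electrode is the cathode (reduction).
E°cell = E°(right) − E°(left) = −0.34 − (−1.19) = +0.85 V.

+0.85 V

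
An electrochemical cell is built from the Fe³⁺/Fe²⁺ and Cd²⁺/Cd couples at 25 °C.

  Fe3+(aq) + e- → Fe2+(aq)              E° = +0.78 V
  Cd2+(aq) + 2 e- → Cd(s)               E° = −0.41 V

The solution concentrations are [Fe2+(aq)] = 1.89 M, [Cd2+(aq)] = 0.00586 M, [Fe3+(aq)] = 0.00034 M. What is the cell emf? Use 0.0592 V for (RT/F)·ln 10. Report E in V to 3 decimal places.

+1.034 V

The Fe³⁺/Fe²⁺ couple has the more positive E°, so it is the cathode; Cd²⁺/Cd is the anode.
The standard potential is +0.78 − (−0.41) = +1.19 V and the balanced reaction transfers n = 2 electrons.
For the overall reaction 2 Fe3+(aq) + Cd(s) → 2 Fe2+(aq) + Cd2+(aq), Q = ([Fe2+(aq)]^2·[Cd2+(aq)]) / [Fe3+(aq)]^2 = 1.81×10^5, giving log Q = 5.258.
E = E° − (0.0592/n)·log Q = +1.19 − (0.0592/2)(5.258) = +1.034 V.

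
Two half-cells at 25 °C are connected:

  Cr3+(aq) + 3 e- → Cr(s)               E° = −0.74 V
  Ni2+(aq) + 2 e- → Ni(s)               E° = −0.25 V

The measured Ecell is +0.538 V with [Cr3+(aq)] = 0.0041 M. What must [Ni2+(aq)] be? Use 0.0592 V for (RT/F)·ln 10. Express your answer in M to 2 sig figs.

1.1 M

The Ni²⁺/Ni couple has the larger reduction potential, so it is the cathode: E°cell = −0.25 − (−0.74) = +0.49 V and n = 6.
Rearranging E = E° − (0.0592/n)·log Q gives log Q = 6(+0.49 − (+0.538))/0.0592 = −4.865.
The balanced reaction is 3 Ni2+(aq) + 2 Cr(s) → 3 Ni(s) + 2 Cr3+(aq), so Q = [Cr3+(aq)]^2 / [Ni2+(aq)]^3.
Substituting the known concentrations and solving, log [Ni2+(aq)] = 0.030 and [Ni2+(aq)] = 1.1 M.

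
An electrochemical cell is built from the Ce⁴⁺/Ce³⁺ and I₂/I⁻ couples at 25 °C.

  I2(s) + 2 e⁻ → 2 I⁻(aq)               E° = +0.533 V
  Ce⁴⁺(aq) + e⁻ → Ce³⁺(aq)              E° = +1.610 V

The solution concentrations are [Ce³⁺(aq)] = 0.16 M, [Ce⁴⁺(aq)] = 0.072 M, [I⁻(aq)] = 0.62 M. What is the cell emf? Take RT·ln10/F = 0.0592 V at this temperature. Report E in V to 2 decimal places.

+1.04 V

Since E°(Ce⁴⁺/Ce³⁺) > E°(I₂/I⁻), Ce⁴⁺/Ce³⁺ serves as the cathode.
E°cell = +1.610 − (+0.533) = +1.077 V, with n = 2 electrons transferred.
The balanced reaction is 2 Ce⁴⁺(aq) + 2 I⁻(aq) → 2 Ce³⁺(aq) + I2(s), so Q = [Ce³⁺(aq)]^2 / ([Ce⁴⁺(aq)]^2·[I⁻(aq)]^2) = 12.8 and log Q = 1.109.
E = E° − (0.0592/n)·log Q = +1.077 − (0.0592/2)(1.109) = +1.04 V.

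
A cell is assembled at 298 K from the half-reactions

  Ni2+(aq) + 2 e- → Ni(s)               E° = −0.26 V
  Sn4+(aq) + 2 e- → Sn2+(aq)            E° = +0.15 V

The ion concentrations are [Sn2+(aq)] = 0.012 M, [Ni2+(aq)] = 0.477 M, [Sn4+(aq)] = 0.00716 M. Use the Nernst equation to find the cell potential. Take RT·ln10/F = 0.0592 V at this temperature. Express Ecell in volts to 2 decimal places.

+0.41 V

Since E°(Sn⁴⁺/Sn²⁺) > E°(Ni²⁺/Ni), Sn⁴⁺/Sn²⁺ serves as the cathode.
E°cell = +0.15 − (−0.26) = +0.41 V, with n = 2 electrons transferred.
Balancing gives Sn4+(aq) + Ni(s) → Sn2+(aq) + Ni2+(aq); hence Q = ([Sn2+(aq)]·[Ni2+(aq)]) / [Sn4+(aq)] = 0.799 (log Q = −0.097).
By the Nernst equation, E = +0.41 − (0.0592/2)·(−0.097) = +0.41 V.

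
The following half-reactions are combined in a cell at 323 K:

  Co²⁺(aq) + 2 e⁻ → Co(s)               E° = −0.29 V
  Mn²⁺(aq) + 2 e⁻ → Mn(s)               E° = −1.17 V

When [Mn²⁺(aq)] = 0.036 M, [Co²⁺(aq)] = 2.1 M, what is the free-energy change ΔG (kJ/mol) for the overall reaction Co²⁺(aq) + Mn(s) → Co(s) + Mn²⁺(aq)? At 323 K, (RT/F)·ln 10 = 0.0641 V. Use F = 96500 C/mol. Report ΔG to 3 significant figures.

−181 kJ/mol

The standard cell potential is −0.29 − (−1.17) = +0.88 V, with n = 2 electrons in the balanced equation.
Here Q = [Mn²⁺(aq)] / [Co²⁺(aq)] = 0.0171 (log Q = −1.766), giving E = +0.88 − (0.0641/2)·(−1.766) = +0.9366 V.
ΔG = −nFE = −(2)(96500)(+0.9366) J/mol = −181 kJ/mol.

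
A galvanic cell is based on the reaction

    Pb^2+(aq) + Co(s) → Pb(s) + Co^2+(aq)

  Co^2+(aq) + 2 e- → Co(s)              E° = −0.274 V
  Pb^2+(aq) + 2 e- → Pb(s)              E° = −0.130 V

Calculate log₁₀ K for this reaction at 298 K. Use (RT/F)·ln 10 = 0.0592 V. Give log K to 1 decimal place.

log K = 4.9

The Pb²⁺/Pb couple is reduced (cathode); E°cell = −0.130 − (−0.274) = +0.144 V with n = 2.
At equilibrium E = 0, so log K = nE°cell / 0.0592 = (2)(+0.144) / 0.0592 = 4.9.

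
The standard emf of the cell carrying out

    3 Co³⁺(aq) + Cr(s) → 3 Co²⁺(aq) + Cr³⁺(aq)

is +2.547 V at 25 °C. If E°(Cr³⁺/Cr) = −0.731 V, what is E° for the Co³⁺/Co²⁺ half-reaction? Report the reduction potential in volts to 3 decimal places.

+1.816 V

In the reaction as written the Co³⁺/Co²⁺ couple is reduced (cathode) and Cr³⁺/Cr is oxidized (anode), so E°cell = E°(Co³⁺/Co²⁺) − E°(Cr³⁺/Cr).
E°(Co³⁺/Co²⁺) = E°cell + E°(anode) = +2.547 + (−0.731) = +1.816 V.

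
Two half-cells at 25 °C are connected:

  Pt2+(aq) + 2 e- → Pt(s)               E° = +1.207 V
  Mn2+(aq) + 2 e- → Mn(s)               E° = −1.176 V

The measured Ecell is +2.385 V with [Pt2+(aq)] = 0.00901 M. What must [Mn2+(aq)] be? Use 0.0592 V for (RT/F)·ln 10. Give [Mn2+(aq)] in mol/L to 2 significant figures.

0.0077 M

With Pt²⁺/Pt at the cathode and Mn²⁺/Mn at the anode, E°cell = +1.207 − (−1.176) = +2.383 V (n = 2).
From the Nernst equation, log Q = n(E° − E)/0.0592 = 2·(+2.383 − (+2.385))/0.0592 = −0.068.
For Pt2+(aq) + Mn(s) → Pt(s) + Mn2+(aq), the reaction quotient is Q = [Mn2+(aq)] / [Pt2+(aq)].
Isolating [Mn2+(aq)] in Q = 10^{−0.068} yields log [Mn2+(aq)] = −2.113, i.e. 0.0077 M.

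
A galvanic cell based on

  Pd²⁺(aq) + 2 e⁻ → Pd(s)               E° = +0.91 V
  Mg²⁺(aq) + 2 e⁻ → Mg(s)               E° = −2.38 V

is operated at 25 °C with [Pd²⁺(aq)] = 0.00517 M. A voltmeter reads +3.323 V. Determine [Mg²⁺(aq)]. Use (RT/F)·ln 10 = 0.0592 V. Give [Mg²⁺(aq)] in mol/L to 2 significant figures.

The Pd²⁺/Pd couple has the larger reduction potential, so it is the cathode: E°cell = +0.91 − (−2.38) = +3.29 V and n = 2.
From the Nernst equation, log Q = n(E° − E)/0.0592 = 2·(+3.29 − (+3.323))/0.0592 = −1.115.
Balancing electrons gives Pd²⁺(aq) + Mg(s) → Pd(s) + Mg²⁺(aq); thus Q = [Mg²⁺(aq)] / [Pd²⁺(aq)].
Substituting the known concentrations and solving, log [Mg²⁺(aq)] = −3.402 and [Mg²⁺(aq)] = 0.00040 M.

0.00040 M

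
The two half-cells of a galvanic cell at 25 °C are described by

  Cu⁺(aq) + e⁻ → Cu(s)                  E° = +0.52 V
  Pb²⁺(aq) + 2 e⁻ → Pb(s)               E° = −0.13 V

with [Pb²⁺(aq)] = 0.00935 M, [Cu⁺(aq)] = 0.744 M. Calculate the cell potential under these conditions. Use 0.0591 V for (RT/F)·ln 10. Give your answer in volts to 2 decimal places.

Since E°(Cu⁺/Cu) > E°(Pb²⁺/Pb), Cu⁺/Cu serves as the cathode.
E°cell = +0.52 − (−0.13) = +0.65 V, with n = 2 electrons transferred.
The balanced reaction is 2 Cu⁺(aq) + Pb(s) → 2 Cu(s) + Pb²⁺(aq), so Q = [Pb²⁺(aq)] / [Cu⁺(aq)]^2 = 0.0169 and log Q = −1.772.
Applying E = E° − (RT ln10/nF)·log Q gives +0.65 − (0.0591/2)(−1.772) = +0.70 V.

+0.70 V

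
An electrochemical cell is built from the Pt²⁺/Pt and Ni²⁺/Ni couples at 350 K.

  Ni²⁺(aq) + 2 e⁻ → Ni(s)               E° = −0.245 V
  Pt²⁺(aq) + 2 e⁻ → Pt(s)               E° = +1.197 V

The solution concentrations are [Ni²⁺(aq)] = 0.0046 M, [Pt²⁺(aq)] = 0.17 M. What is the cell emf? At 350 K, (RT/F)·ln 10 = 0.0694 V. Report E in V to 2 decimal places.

+1.50 V

Since E°(Pt²⁺/Pt) > E°(Ni²⁺/Ni), Pt²⁺/Pt serves as the cathode.
E°cell = +1.197 − (−0.245) = +1.442 V, with n = 2 electrons transferred.
The balanced reaction is Pt²⁺(aq) + Ni(s) → Pt(s) + Ni²⁺(aq), so Q = [Ni²⁺(aq)] / [Pt²⁺(aq)] = 0.0271 and log Q = −1.568.
E = E° − (0.0694/n)·log Q = +1.442 − (0.0694/2)(−1.568) = +1.50 V.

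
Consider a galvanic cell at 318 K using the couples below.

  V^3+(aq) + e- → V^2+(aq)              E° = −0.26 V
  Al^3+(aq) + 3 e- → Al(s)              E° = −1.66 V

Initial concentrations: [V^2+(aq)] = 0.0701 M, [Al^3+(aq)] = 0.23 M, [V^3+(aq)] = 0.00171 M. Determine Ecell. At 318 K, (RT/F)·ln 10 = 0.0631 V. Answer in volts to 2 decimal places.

Since E°(V³⁺/V²⁺) > E°(Al³⁺/Al), V³⁺/V²⁺ serves as the cathode.
E°cell = E°cat − E°an = −0.26 − (−1.66) = +1.40 V; n = 3.
The balanced reaction is 3 V^3+(aq) + Al(s) → 3 V^2+(aq) + Al^3+(aq), so Q = ([V^2+(aq)]^3·[Al^3+(aq)]) / [V^3+(aq)]^3 = 1.58×10^4 and log Q = 4.200.
Applying E = E° − (RT ln10/nF)·log Q gives +1.40 − (0.0631/3)(4.200) = +1.31 V.

+1.31 V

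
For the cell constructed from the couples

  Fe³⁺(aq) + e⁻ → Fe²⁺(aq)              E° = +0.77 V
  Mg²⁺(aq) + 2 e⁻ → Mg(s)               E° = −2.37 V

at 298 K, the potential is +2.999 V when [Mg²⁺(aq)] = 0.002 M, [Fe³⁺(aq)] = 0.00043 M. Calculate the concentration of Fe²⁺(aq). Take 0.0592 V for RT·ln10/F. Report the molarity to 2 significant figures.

Fe³⁺/Fe²⁺ is the cathode (higher E°); E°cell = +0.77 − (−2.37) = +3.14 V with n = 2.
Since E = E° − (0.0592/n)·log Q, log Q = n(E° − E)/0.0592 = 4.764.
Balancing electrons gives 2 Fe³⁺(aq) + Mg(s) → 2 Fe²⁺(aq) + Mg²⁺(aq); thus Q = ([Fe²⁺(aq)]^2·[Mg²⁺(aq)]) / [Fe³⁺(aq)]^2.
Solving for the unknown gives log [Fe²⁺(aq)] = 0.365, so [Fe²⁺(aq)] ≈ 2.3 M.

2.3 M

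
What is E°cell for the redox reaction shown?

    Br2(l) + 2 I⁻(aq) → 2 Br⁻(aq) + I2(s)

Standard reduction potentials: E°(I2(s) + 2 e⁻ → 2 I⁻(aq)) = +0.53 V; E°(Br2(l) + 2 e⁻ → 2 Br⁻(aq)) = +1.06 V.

In the reaction as written, Br2(l) is reduced (cathode) and I2(s) is produced by oxidation at the anode.
E°cell = E°(cathode) − E°(anode) = +1.06 − (+0.53) = +0.53 V.
The positive value indicates the reaction is spontaneous as written.

+0.53 V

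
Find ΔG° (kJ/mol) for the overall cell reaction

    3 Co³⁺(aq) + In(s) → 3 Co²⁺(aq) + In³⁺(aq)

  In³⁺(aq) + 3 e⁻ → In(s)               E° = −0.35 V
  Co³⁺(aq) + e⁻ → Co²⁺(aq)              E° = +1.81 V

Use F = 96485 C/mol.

In the reaction as written Co³⁺(aq) is reduced, so the Co³⁺/Co²⁺ couple is the cathode and In³⁺/In is the anode.
E°cell = +1.81 − (−0.35) = +2.16 V; balancing electrons gives n = 3.
ΔG° = −nFE°cell = −(3)(96485)(+2.16) J/mol = −625 kJ/mol.

−625 kJ/mol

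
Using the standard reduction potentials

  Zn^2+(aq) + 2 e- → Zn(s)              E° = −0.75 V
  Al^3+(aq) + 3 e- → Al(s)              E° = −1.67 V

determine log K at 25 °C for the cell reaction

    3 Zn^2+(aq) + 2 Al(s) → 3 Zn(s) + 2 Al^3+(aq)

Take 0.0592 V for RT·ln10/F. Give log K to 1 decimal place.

log K = 93.2

The Zn²⁺/Zn couple is reduced (cathode); E°cell = −0.75 − (−1.67) = +0.92 V with n = 6.
At equilibrium E = 0, so log K = nE°cell / 0.0592 = (6)(+0.92) / 0.0592 = 93.2.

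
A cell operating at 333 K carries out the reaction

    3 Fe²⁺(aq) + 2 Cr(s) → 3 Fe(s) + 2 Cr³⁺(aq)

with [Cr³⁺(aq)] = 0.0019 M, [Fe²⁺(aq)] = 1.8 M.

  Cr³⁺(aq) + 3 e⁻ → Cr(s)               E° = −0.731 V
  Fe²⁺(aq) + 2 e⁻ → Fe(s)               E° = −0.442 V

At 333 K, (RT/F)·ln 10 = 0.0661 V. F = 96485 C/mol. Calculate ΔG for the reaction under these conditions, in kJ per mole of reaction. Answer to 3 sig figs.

−207 kJ/mol

E°cell = −0.442 − (−0.731) = +0.289 V; the balanced reaction transfers n = 6 electrons.
Here Q = [Cr³⁺(aq)]^2 / [Fe²⁺(aq)]^3 = 6.19×10^−7 (log Q = −6.208), giving E = +0.289 − (0.0661/6)·(−6.208) = +0.3574 V.
Finally ΔG = −nFE = −(6)(96485 C/mol)(+0.3574 V) = −207 kJ/mol.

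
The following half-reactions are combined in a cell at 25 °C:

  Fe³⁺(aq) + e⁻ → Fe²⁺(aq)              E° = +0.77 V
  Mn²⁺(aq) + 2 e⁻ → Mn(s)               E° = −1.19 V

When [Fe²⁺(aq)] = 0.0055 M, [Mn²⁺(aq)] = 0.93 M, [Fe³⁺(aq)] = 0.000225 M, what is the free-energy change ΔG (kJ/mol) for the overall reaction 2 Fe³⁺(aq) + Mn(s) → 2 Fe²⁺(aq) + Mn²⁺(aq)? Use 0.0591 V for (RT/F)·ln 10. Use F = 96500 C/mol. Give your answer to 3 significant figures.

The standard cell potential is +0.77 − (−1.19) = +1.96 V, with n = 2 electrons in the balanced equation.
Q = ([Fe²⁺(aq)]^2·[Mn²⁺(aq)]) / [Fe³⁺(aq)]^2 = 556, so log Q = 2.745 and E = +1.96 − (0.0591/2)(2.745) = +1.8789 V.
Then ΔG = −nFE = −2 × 96500 × +1.8789 J/mol = −363 kJ/mol.

−363 kJ/mol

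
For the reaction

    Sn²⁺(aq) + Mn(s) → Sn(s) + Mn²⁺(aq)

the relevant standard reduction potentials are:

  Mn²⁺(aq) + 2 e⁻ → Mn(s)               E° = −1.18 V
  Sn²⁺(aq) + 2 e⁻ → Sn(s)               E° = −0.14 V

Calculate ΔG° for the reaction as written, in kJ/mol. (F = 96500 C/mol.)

−201 kJ/mol

In the reaction as written Sn²⁺(aq) is reduced, so the Sn²⁺/Sn couple is the cathode and Mn²⁺/Mn is the anode.
E°cell = −0.14 − (−1.18) = +1.04 V; balancing electrons gives n = 2.
ΔG° = −nFE°cell = −(2)(96500)(+1.04) J/mol = −201 kJ/mol.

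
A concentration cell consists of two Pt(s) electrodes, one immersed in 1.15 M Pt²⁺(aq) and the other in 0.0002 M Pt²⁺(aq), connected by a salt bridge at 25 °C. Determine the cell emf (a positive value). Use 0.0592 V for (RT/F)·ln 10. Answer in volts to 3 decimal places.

For a concentration cell E°cell = 0, since both electrodes use the same couple.
The compartment with the higher Pt²⁺(aq) concentration (1.15 M) acts as the cathode; ions are reduced there and produced at the dilute (0.0002 M) anode.
With n = 2, Ecell = −(0.0592/2)·log([dilute]/[conc]) = −(0.0592/2)·log(0.0002/1.15) = +0.111 V.

0.111 V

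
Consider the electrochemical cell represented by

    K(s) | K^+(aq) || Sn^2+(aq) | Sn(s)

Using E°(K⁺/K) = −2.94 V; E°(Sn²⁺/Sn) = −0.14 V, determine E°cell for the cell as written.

By convention the left-hand electrode in cell notation is the anode (oxidation) and the right-hand electrode is the cathode (reduction).
E°cell = E°(right) − E°(left) = −0.14 − (−2.94) = +2.80 V.

+2.80 V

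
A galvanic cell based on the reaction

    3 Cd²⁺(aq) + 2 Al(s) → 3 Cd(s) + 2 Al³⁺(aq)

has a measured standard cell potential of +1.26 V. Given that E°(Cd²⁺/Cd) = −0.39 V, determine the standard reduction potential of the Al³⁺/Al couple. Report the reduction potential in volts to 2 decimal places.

−1.65 V

In the reaction as written the Cd²⁺/Cd couple is reduced (cathode) and Al³⁺/Al is oxidized (anode), so E°cell = E°(Cd²⁺/Cd) − E°(Al³⁺/Al).
E°(Al³⁺/Al) = E°(cathode) − E°cell = −0.39 − (+1.26) = −1.65 V.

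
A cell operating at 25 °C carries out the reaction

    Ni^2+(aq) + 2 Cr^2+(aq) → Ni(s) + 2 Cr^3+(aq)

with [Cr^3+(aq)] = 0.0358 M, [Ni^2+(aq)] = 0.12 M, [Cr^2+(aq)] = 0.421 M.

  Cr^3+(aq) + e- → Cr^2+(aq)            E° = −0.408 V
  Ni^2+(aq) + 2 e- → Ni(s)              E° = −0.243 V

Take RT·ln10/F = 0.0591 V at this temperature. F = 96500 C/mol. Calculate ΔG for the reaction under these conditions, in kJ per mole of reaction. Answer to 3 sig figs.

E°cell = −0.243 − (−0.408) = +0.165 V; the balanced reaction transfers n = 2 electrons.
The reaction quotient is [Cr^3+(aq)]^2 / ([Ni^2+(aq)]·[Cr^2+(aq)]^2) = 0.0603; by Nernst, E = +0.165 − (0.0591/2)(−1.220) = +0.2011 V.
ΔG = −nFE = −(2)(96500)(+0.2011) J/mol = −38.8 kJ/mol.

−38.8 kJ/mol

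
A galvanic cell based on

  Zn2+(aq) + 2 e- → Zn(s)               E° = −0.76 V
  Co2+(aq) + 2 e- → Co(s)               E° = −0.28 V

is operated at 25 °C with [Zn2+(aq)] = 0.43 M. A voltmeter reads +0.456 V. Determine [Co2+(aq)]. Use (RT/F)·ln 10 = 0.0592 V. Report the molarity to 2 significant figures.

0.066 M

With Co²⁺/Co at the cathode and Zn²⁺/Zn at the anode, E°cell = −0.28 − (−0.76) = +0.48 V (n = 2).
From the Nernst equation, log Q = n(E° − E)/0.0592 = 2·(+0.48 − (+0.456))/0.0592 = 0.811.
The balanced reaction is Co2+(aq) + Zn(s) → Co(s) + Zn2+(aq), so Q = [Zn2+(aq)] / [Co2+(aq)].
Isolating [Co2+(aq)] in Q = 10^{0.811} yields log [Co2+(aq)] = −1.178, i.e. 0.066 M.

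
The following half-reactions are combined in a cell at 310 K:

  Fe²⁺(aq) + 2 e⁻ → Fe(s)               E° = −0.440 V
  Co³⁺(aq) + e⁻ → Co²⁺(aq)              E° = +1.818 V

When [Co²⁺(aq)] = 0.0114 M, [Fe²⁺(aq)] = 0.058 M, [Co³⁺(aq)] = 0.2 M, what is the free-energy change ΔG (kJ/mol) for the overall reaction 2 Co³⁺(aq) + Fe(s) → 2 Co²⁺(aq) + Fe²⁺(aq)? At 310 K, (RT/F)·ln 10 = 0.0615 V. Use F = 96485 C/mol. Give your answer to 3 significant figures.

The standard cell potential is +1.818 − (−0.440) = +2.258 V, with n = 2 electrons in the balanced equation.
Q = ([Co²⁺(aq)]^2·[Fe²⁺(aq)]) / [Co³⁺(aq)]^2 = 0.000188, so log Q = −3.725 and E = +2.258 − (0.0615/2)(−3.725) = +2.3725 V.
ΔG = −nFE = −(2)(96485)(+2.3725) J/mol = −458 kJ/mol.

−458 kJ/mol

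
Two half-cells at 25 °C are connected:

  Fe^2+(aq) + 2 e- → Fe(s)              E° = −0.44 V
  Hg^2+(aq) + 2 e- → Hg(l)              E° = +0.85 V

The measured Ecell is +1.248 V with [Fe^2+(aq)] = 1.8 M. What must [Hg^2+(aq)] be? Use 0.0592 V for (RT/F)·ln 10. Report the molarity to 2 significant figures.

0.069 M

With Hg²⁺/Hg at the cathode and Fe²⁺/Fe at the anode, E°cell = +0.85 − (−0.44) = +1.29 V (n = 2).
Since E = E° − (0.0592/n)·log Q, log Q = n(E° − E)/0.0592 = 1.419.
For Hg^2+(aq) + Fe(s) → Hg(l) + Fe^2+(aq), the reaction quotient is Q = [Fe^2+(aq)] / [Hg^2+(aq)].
Substituting the known concentrations and solving, log [Hg^2+(aq)] = −1.164 and [Hg^2+(aq)] = 0.069 M.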